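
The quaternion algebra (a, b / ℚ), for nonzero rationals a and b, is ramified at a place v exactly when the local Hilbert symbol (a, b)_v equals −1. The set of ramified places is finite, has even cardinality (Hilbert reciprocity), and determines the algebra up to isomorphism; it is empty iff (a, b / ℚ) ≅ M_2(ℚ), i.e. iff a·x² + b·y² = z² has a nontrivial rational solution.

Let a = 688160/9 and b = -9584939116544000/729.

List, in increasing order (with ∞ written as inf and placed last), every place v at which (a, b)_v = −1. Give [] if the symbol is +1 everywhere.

(a, b) ≡ (43010, -1265) mod (ℚ^×)²; places V = {2, 3, 5, 11, 17, 23, ∞}.
(a,b)_11: α=1, u≡4; β=3, v≡2 (mod 11); (4|11)=+1, (2|11)=-1; sign (−1)^1·+1^3·-1^1 = +1.
(a,b)_2: α=5, β=14; u≡1, v≡7 (mod 8); ε(u)ε(v)=0·1, αω(v)=5·0, βω(u)=14·0; sum ≡ 0  ⇒  +1.
(a,b)_5: α=1, u≡3; β=3, v≡2 (mod 5); (3|5)=-1, (2|5)=-1; sign (−1)^0·-1^3·-1^1 = +1.
(a,b)_17: α=1, u≡6; β=2, v≡11 (mod 17); (6|17)=-1, (11|17)=-1; sign (−1)^0·-1^2·-1^1 = -1.
(a,b)_∞: sgn(43010)=+, sgn(-1265)=−, so +1.
(a,b)_23: α=1, u≡15; β=3, v≡11 (mod 23); (15|23)=-1, (11|23)=-1; sign (−1)^1·-1^3·-1^1 = -1.
(a,b)_3: α=-2, u≡2; β=-6, v≡1 (mod 3); (2|3)=-1, (1|3)=+1; sign (−1)^0·-1^-6·+1^-2 = +1.
|Ram(43010, -1265)| = 2, even; anisotropic at {17, 23}.

[17, 23]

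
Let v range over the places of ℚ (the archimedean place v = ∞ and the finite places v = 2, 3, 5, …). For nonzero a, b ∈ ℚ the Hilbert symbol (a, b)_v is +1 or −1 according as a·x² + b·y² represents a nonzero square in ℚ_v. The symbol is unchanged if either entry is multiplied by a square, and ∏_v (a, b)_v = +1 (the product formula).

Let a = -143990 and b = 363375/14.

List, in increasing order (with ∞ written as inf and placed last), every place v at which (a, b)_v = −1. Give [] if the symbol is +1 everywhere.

[2, 7]

(a, b) ≡ (-1190, 22610) mod (ℚ^×)²; places V = {2, 3, 5, 7, 11, 17, 19, ∞}.
(a,b)_19: α=0, u≡11; β=1, v≡13 (mod 19); (11|19)=+1, (13|19)=-1; sign (−1)^0·+1^1·-1^0 = +1.
(a,b)_3: α=0, u≡1; β=2, v≡2 (mod 3); (1|3)=+1, (2|3)=-1; sign (−1)^0·+1^2·-1^0 = +1.
(a,b)_∞: sgn(-1190)=−, sgn(22610)=+, so +1.
(a,b)_5: α=1, u≡2; β=3, v≡3 (mod 5); (2|5)=-1, (3|5)=-1; sign (−1)^0·-1^3·-1^1 = +1.
(a,b)_11: α=2, u≡9; β=0, v≡4 (mod 11); (9|11)=+1, (4|11)=+1; sign (−1)^0·+1^0·+1^2 = +1.
(a,b)_17: α=1, u≡13; β=1, v≡15 (mod 17); (13|17)=+1, (15|17)=+1; sign (−1)^0·+1^1·+1^1 = +1.
(a,b)_7: α=1, u≡3; β=-1, v≡6 (mod 7); (3|7)=-1, (6|7)=-1; sign (−1)^1·-1^-1·-1^1 = -1.
(a,b)_2: α=1, β=-1; u≡5, v≡1 (mod 8); ε(u)ε(v)=0·0, αω(v)=1·0, βω(u)=-1·1; sum ≡ 1  ⇒  -1.
|Ram(-1190, 22610)| = 2, even; anisotropic at {2, 7}.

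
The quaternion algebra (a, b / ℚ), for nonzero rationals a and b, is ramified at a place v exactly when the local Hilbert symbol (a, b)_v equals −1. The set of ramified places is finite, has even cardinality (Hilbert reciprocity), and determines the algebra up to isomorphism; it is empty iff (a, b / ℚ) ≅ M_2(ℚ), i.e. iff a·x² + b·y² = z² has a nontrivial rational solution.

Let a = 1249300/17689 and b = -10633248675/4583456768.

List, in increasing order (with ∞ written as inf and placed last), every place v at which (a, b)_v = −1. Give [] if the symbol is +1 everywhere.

(a, b) ≡ (13, -6) mod (ℚ^×)²; places V = {2, 3, 5, 7, 11, 13, 17, 19, 31, ∞}.
(a,b)_5: α=2, u≡3; β=2, v≡1 (mod 5); (3|5)=-1, (1|5)=+1; sign (−1)^0·-1^2·+1^2 = +1.
(a,b)_2: α=2, β=-17; u≡5, v≡5 (mod 8); ε(u)ε(v)=0·0, αω(v)=2·1, βω(u)=-17·1; sum ≡ 1  ⇒  -1.
(a,b)_17: α=0, u≡8; β=-2, v≡12 (mod 17); (8|17)=+1, (12|17)=-1; sign (−1)^0·+1^-2·-1^0 = +1.
(a,b)_3: α=0, u≡1; β=11, v≡1 (mod 3); (1|3)=+1, (1|3)=+1; sign (−1)^0·+1^11·+1^0 = +1.
(a,b)_∞: sgn(13)=+, sgn(-6)=−, so +1.
(a,b)_7: α=-2, u≡6; β=4, v≡4 (mod 7); (6|7)=-1, (4|7)=+1; sign (−1)^0·-1^4·+1^-2 = +1.
(a,b)_13: α=1, u≡12; β=0, v≡6 (mod 13); (12|13)=+1, (6|13)=-1; sign (−1)^0·+1^0·-1^1 = -1.
(a,b)_31: α=2, u≡26; β=0, v≡25 (mod 31); (26|31)=-1, (25|31)=+1; sign (−1)^0·-1^0·+1^2 = +1.
(a,b)_11: α=0, u≡8; β=-2, v≡5 (mod 11); (8|11)=-1, (5|11)=+1; sign (−1)^0·-1^-2·+1^0 = +1.
(a,b)_19: α=-2, u≡8; β=0, v≡8 (mod 19); (8|19)=-1, (8|19)=-1; sign (−1)^0·-1^0·-1^-2 = +1.
|Ram(13, -6)| = 2, even; anisotropic at {2, 13}.

[2, 13]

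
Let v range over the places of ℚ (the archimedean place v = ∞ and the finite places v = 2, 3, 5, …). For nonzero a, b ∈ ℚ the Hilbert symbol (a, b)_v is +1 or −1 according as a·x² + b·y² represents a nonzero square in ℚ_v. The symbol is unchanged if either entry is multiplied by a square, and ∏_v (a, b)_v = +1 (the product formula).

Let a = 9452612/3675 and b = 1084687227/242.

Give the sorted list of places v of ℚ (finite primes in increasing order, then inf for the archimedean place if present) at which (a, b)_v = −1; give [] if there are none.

(a, b) ≡ (24531, 2886) mod (ℚ^×)²; places V = {2, 3, 5, 7, 11, 13, 17, 37, ∞}.
(a,b)_13: α=1, u≡11; β=1, v≡1 (mod 13); (11|13)=-1, (1|13)=+1; sign (−1)^0·-1^1·+1^1 = -1.
(a,b)_17: α=3, u≡1; β=4, v≡4 (mod 17); (1|17)=+1, (4|17)=+1; sign (−1)^0·+1^4·+1^3 = +1.
(a,b)_11: α=0, u≡4; β=-2, v≡4 (mod 11); (4|11)=+1, (4|11)=+1; sign (−1)^0·+1^-2·+1^0 = +1.
(a,b)_37: α=1, u≡27; β=1, v≡33 (mod 37); (27|37)=+1, (33|37)=+1; sign (−1)^0·+1^1·+1^1 = +1.
(a,b)_∞: sgn(24531)=+, sgn(2886)=+, so +1.
(a,b)_2: α=2, β=-1; u≡3, v≡3 (mod 8); ε(u)ε(v)=1·1, αω(v)=2·1, βω(u)=-1·1; sum ≡ 0  ⇒  +1.
(a,b)_5: α=-2, u≡1; β=0, v≡1 (mod 5); (1|5)=+1, (1|5)=+1; sign (−1)^0·+1^0·+1^-2 = +1.
(a,b)_7: α=-2, u≡3; β=0, v≡2 (mod 7); (3|7)=-1, (2|7)=+1; sign (−1)^0·-1^0·+1^-2 = +1.
(a,b)_3: α=-1, u≡2; β=3, v≡2 (mod 3); (2|3)=-1, (2|3)=-1; sign (−1)^1·-1^3·-1^-1 = -1.
Ram(24531, 2886) = {3, 13}; no ℚ_3-point on the conic.

[3, 13]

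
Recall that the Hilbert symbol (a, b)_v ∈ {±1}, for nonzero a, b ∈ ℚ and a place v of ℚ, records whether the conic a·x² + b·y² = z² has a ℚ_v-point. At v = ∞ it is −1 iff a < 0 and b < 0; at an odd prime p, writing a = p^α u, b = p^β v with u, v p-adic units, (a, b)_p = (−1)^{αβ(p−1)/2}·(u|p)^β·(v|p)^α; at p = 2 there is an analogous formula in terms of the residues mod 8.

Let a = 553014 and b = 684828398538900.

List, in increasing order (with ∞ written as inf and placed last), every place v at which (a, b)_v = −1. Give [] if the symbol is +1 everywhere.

[2, 11]

(a, b) ≡ (1254, 4389) mod (ℚ^×)²; places V = {2, 3, 5, 7, 11, 19, ∞}.
(a,b)_19: α=1, u≡17; β=3, v≡10 (mod 19); (17|19)=+1, (10|19)=-1; sign (−1)^1·+1^3·-1^1 = +1.
(a,b)_2: α=1, β=2; u≡3, v≡5 (mod 8); ε(u)ε(v)=1·0, αω(v)=1·1, βω(u)=2·1; sum ≡ 1  ⇒  -1.
(a,b)_3: α=3, u≡1; β=7, v≡2 (mod 3); (1|3)=+1, (2|3)=-1; sign (−1)^1·+1^7·-1^3 = +1.
(a,b)_∞: sgn(1254)=+, sgn(4389)=+, so +1.
(a,b)_11: α=1, u≡4; β=3, v≡9 (mod 11); (4|11)=+1, (9|11)=+1; sign (−1)^1·+1^3·+1^1 = -1.
(a,b)_5: α=0, u≡4; β=2, v≡1 (mod 5); (4|5)=+1, (1|5)=+1; sign (−1)^0·+1^2·+1^0 = +1.
(a,b)_7: α=2, u≡2; β=3, v≡1 (mod 7); (2|7)=+1, (1|7)=+1; sign (−1)^0·+1^3·+1^2 = +1.
|Ram(1254, 4389)| = 2, even; anisotropic at {2, 11}.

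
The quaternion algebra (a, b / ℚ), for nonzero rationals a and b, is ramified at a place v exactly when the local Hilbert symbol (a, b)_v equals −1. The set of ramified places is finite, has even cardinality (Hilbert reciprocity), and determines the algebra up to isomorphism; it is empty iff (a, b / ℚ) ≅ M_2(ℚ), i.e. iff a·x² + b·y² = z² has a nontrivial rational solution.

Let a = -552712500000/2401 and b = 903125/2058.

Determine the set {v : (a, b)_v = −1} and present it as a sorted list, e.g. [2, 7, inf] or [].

[3, 17]

Mod squares: a ≡ -34, b ≡ 210. Check v ∈ {∞, 2, 3, 5, 7, 17}.
v=7: a=7^-4·(≡4), b=7^-3·(≡1) mod 7; (4|7)=+1, (1|7)=+1; (−1)^{-4·-3·3}·(+1)^-3·(+1)^-4 = +1.
v=5: a=5^8·(≡1), b=5^5·(≡3) mod 5; (1|5)=+1, (3|5)=-1; (−1)^{8·5·2}·(+1)^5·(-1)^8 = +1.
v=17: a=17^3·(≡4), b=17^2·(≡14) mod 17; (4|17)=+1, (14|17)=-1; (−1)^{3·2·8}·(+1)^2·(-1)^3 = -1.
v=2: v_2(a)=5, v_2(b)=-1; units ≡ 7, 1 (mod 8); ε·ε+αω+βω = 1·0+5·0+-1·0 ≡ 0  ⇒  (a,b)_2 = +1.
v=∞: -34 < 0 and 210 > 0  ⇒  (a,b)_∞ = +1.
v=3: a=3^2·(≡2), b=3^-1·(≡1) mod 3; (2|3)=-1, (1|3)=+1; (−1)^{2·-1·1}·(-1)^-1·(+1)^2 = -1.
|Ram(-34, 210)| = 2, even; anisotropic at {3, 17}.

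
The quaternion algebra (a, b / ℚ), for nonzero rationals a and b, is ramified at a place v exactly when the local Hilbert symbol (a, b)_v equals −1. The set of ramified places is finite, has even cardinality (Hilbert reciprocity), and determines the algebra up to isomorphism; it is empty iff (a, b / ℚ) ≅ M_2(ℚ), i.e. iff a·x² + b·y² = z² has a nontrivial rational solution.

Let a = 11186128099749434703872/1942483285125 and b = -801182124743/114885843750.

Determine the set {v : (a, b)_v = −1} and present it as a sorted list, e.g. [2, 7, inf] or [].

Mod squares: a ≡ 385, b ≡ -858. Check v ∈ {∞, 2, 3, 5, 7, 11, 13, 17, 19, 37, 41}.
v=3: a=3^-16·(≡1), b=3^-7·(≡2) mod 3; (1|3)=+1, (2|3)=-1; (−1)^{-16·-7·1}·(+1)^-7·(-1)^-16 = +1.
v=37: a=37^6·(≡29), b=37^2·(≡27) mod 37; (29|37)=-1, (27|37)=+1; (−1)^{6·2·18}·(-1)^2·(+1)^6 = +1.
v=5: a=5^-3·(≡2), b=5^-6·(≡3) mod 5; (2|5)=-1, (3|5)=-1; (−1)^{-3·-6·2}·(-1)^-6·(-1)^-3 = -1.
v=17: a=17^0·(≡6), b=17^4·(≡9) mod 17; (6|17)=-1, (9|17)=+1; (−1)^{0·4·8}·(-1)^4·(+1)^0 = +1.
v=∞: 385 > 0 and -858 < 0  ⇒  (a,b)_∞ = +1.
v=41: a=41^0·(≡25), b=41^-2·(≡14) mod 41; (25|41)=+1, (14|41)=-1; (−1)^{0·-2·20}·(+1)^-2·(-1)^0 = +1.
v=11: a=11^3·(≡2), b=11^1·(≡8) mod 11; (2|11)=-1, (8|11)=-1; (−1)^{3·1·5}·(-1)^1·(-1)^3 = -1.
v=19: a=19^-2·(≡1), b=19^0·(≡9) mod 19; (1|19)=+1, (9|19)=+1; (−1)^{-2·0·9}·(+1)^0·(+1)^-2 = +1.
v=13: a=13^4·(≡7), b=13^1·(≡9) mod 13; (7|13)=-1, (9|13)=+1; (−1)^{4·1·6}·(-1)^1·(+1)^4 = -1.
v=2: v_2(a)=14, v_2(b)=-1; units ≡ 1, 3 (mod 8); ε·ε+αω+βω = 0·1+14·1+-1·0 ≡ 0  ⇒  (a,b)_2 = +1.
v=7: a=7^1·(≡5), b=7^2·(≡6) mod 7; (5|7)=-1, (6|7)=-1; (−1)^{1·2·3}·(-1)^2·(-1)^1 = -1.
Ram(385, -858) = {5, 7, 11, 13}; no ℚ_5-point on the conic.

[5, 7, 11, 13]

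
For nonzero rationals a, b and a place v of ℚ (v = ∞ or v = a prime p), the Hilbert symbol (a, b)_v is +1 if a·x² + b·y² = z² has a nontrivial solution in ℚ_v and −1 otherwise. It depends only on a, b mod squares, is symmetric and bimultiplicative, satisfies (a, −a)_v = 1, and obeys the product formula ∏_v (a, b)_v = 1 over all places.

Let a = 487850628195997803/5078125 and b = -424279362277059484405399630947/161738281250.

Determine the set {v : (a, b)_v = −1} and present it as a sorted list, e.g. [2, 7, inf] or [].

[13, 19, 29, 41]

(a, b) ≡ (15565199, -1334) mod (ℚ^×)²; places V = {2, 3, 5, 7, 11, 13, 19, 23, 29, 41, 53, ∞}.
(a,b)_13: α=-1, u≡9; β=-2, v≡11 (mod 13); (9|13)=+1, (11|13)=-1; sign (−1)^0·+1^-2·-1^-1 = -1.
(a,b)_19: α=1, u≡11; β=2, v≡18 (mod 19); (11|19)=+1, (18|19)=-1; sign (−1)^0·+1^2·-1^1 = -1.
(a,b)_3: α=2, u≡2; β=4, v≡1 (mod 3); (2|3)=-1, (1|3)=+1; sign (−1)^0·-1^4·+1^2 = +1.
(a,b)_∞: sgn(15565199)=+, sgn(-1334)=−, so +1.
(a,b)_53: α=1, u≡36; β=2, v≡6 (mod 53); (36|53)=+1, (6|53)=+1; sign (−1)^0·+1^2·+1^1 = +1.
(a,b)_41: α=1, u≡4; β=2, v≡3 (mod 41); (4|41)=+1, (3|41)=-1; sign (−1)^0·+1^2·-1^1 = -1.
(a,b)_7: α=0, u≡3; β=-2, v≡3 (mod 7); (3|7)=-1, (3|7)=-1; sign (−1)^0·-1^-2·-1^0 = +1.
(a,b)_5: α=-8, u≡1; β=-10, v≡4 (mod 5); (1|5)=+1, (4|5)=+1; sign (−1)^0·+1^-10·+1^-8 = +1.
(a,b)_23: α=2, u≡9; β=3, v≡11 (mod 23); (9|23)=+1, (11|23)=-1; sign (−1)^0·+1^3·-1^2 = +1.
(a,b)_11: α=2, u≡1; β=4, v≡8 (mod 11); (1|11)=+1, (8|11)=-1; sign (−1)^0·+1^4·-1^2 = +1.
(a,b)_2: α=0, β=-1; u≡7, v≡5 (mod 8); ε(u)ε(v)=1·0, αω(v)=0·1, βω(u)=-1·0; sum ≡ 0  ⇒  +1.
(a,b)_29: α=5, u≡28; β=7, v≡21 (mod 29); (28|29)=+1, (21|29)=-1; sign (−1)^0·+1^7·-1^5 = -1.
|Ram(15565199, -1334)| = 4, even; anisotropic at {13, 19, 29, 41}.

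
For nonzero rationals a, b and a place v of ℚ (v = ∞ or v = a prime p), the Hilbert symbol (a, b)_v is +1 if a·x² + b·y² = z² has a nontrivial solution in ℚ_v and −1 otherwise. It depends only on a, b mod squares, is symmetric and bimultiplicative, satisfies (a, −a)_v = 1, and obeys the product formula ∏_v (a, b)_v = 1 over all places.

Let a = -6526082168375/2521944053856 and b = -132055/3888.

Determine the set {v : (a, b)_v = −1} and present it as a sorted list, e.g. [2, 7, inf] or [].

(a, b) ≡ (-5610, -165) mod (ℚ^×)²; places V = {2, 3, 5, 7, 11, 17, 23, 29, 31, ∞}.
(a,b)_31: α=2, u≡1; β=0, v≡29 (mod 31); (1|31)=+1, (29|31)=-1; sign (−1)^0·+1^0·-1^2 = +1.
(a,b)_3: α=-11, u≡2; β=-5, v≡2 (mod 3); (2|3)=-1, (2|3)=-1; sign (−1)^1·-1^-5·-1^-11 = -1.
(a,b)_5: α=3, u≡3; β=1, v≡3 (mod 5); (3|5)=-1, (3|5)=-1; sign (−1)^0·-1^1·-1^3 = +1.
(a,b)_7: α=4, u≡2; β=4, v≡5 (mod 7); (2|7)=+1, (5|7)=-1; sign (−1)^0·+1^4·-1^4 = +1.
(a,b)_29: α=-2, u≡28; β=0, v≡20 (mod 29); (28|29)=+1, (20|29)=+1; sign (−1)^0·+1^0·+1^-2 = +1.
(a,b)_2: α=-5, β=-4; u≡3, v≡3 (mod 8); ε(u)ε(v)=1·1, αω(v)=-5·1, βω(u)=-4·1; sum ≡ 0  ⇒  +1.
(a,b)_17: α=1, u≡3; β=0, v≡10 (mod 17); (3|17)=-1, (10|17)=-1; sign (−1)^0·-1^0·-1^1 = -1.
(a,b)_∞: sgn(-5610)=−, sgn(-165)=−, so -1.
(a,b)_23: α=-2, u≡2; β=0, v≡11 (mod 23); (2|23)=+1, (11|23)=-1; sign (−1)^0·+1^0·-1^-2 = +1.
(a,b)_11: α=3, u≡6; β=1, v≡8 (mod 11); (6|11)=-1, (8|11)=-1; sign (−1)^1·-1^1·-1^3 = -1.
|Ram(-5610, -165)| = 4, even; anisotropic at {3, 11, 17, ∞}.

[3, 11, 17, inf]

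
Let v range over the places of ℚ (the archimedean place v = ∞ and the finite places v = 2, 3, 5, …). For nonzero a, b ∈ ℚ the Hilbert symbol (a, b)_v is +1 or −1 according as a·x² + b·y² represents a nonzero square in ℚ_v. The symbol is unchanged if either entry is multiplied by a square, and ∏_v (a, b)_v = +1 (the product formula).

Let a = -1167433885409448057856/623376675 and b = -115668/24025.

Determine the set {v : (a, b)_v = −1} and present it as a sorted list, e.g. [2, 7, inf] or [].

[2, 13, 17, 23, 37, 41, 47, inf]

(a, b) ≡ (-7610669157, -357) mod (ℚ^×)²; places V = {2, 3, 5, 7, 13, 17, 23, 29, 31, 37, 41, 43, 47, ∞}.
(a,b)_2: α=10, β=2; u≡3, v≡3 (mod 8); ε(u)ε(v)=1·1, αω(v)=10·1, βω(u)=2·1; sum ≡ 1  ⇒  -1.
(a,b)_29: α=2, u≡19; β=0, v≡1 (mod 29); (19|29)=-1, (1|29)=+1; sign (−1)^0·-1^0·+1^2 = +1.
(a,b)_∞: sgn(-7610669157)=−, sgn(-357)=−, so -1.
(a,b)_47: α=1, u≡12; β=0, v≡41 (mod 47); (12|47)=+1, (41|47)=-1; sign (−1)^0·+1^0·-1^1 = -1.
(a,b)_23: α=1, u≡2; β=0, v≡7 (mod 23); (2|23)=+1, (7|23)=-1; sign (−1)^0·+1^0·-1^1 = -1.
(a,b)_3: α=-3, u≡2; β=5, v≡1 (mod 3); (2|3)=-1, (1|3)=+1; sign (−1)^1·-1^5·+1^-3 = +1.
(a,b)_7: α=1, u≡1; β=1, v≡3 (mod 7); (1|7)=+1, (3|7)=-1; sign (−1)^1·+1^1·-1^1 = +1.
(a,b)_5: α=-2, u≡2; β=-2, v≡2 (mod 5); (2|5)=-1, (2|5)=-1; sign (−1)^0·-1^-2·-1^-2 = +1.
(a,b)_41: α=1, u≡30; β=0, v≡7 (mod 41); (30|41)=-1, (7|41)=-1; sign (−1)^0·-1^0·-1^1 = -1.
(a,b)_31: α=-4, u≡25; β=-2, v≡27 (mod 31); (25|31)=+1, (27|31)=-1; sign (−1)^0·+1^-2·-1^-4 = +1.
(a,b)_13: α=1, u≡1; β=0, v≡6 (mod 13); (1|13)=+1, (6|13)=-1; sign (−1)^0·+1^0·-1^1 = -1.
(a,b)_17: α=3, u≡6; β=1, v≡16 (mod 17); (6|17)=-1, (16|17)=+1; sign (−1)^0·-1^1·+1^3 = -1.
(a,b)_37: α=1, u≡14; β=0, v≡18 (mod 37); (14|37)=-1, (18|37)=-1; sign (−1)^0·-1^0·-1^1 = -1.
(a,b)_43: α=2, u≡6; β=0, v≡7 (mod 43); (6|43)=+1, (7|43)=-1; sign (−1)^0·+1^0·-1^2 = +1.
|Ram(-7610669157, -357)| = 8, even; anisotropic at {2, 13, 17, 23, 37, 41, 47, ∞}.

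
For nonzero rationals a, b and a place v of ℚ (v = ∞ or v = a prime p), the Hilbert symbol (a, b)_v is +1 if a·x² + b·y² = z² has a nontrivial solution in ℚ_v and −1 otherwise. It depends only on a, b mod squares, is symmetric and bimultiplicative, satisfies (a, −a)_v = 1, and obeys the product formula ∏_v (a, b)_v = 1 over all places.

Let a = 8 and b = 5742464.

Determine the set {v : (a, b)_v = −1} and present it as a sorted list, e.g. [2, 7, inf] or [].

(a, b) ≡ (2, 89726) mod (ℚ^×)²; places V = {2, 7, 13, 17, 29, ∞}.
(a,b)_29: α=0, u≡8; β=1, v≡4 (mod 29); (8|29)=-1, (4|29)=+1; sign (−1)^0·-1^1·+1^0 = -1.
(a,b)_7: α=0, u≡1; β=1, v≡1 (mod 7); (1|7)=+1, (1|7)=+1; sign (−1)^0·+1^1·+1^0 = +1.
(a,b)_∞: sgn(2)=+, sgn(89726)=+, so +1.
(a,b)_2: α=3, β=7; u≡1, v≡7 (mod 8); ε(u)ε(v)=0·1, αω(v)=3·0, βω(u)=7·0; sum ≡ 0  ⇒  +1.
(a,b)_13: α=0, u≡8; β=1, v≡1 (mod 13); (8|13)=-1, (1|13)=+1; sign (−1)^0·-1^1·+1^0 = -1.
(a,b)_17: α=0, u≡8; β=1, v≡2 (mod 17); (8|17)=+1, (2|17)=+1; sign (−1)^0·+1^1·+1^0 = +1.
(2, 89726 / ℚ) ramifies at {13, 29}: a division algebra.

[13, 29]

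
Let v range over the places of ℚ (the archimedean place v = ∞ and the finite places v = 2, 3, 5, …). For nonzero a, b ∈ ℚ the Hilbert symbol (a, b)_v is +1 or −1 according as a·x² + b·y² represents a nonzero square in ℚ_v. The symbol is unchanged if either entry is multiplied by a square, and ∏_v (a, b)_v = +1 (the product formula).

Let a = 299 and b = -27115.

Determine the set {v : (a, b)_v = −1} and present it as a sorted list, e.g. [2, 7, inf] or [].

(a, b) ≡ (299, -27115) mod (ℚ^×)²; places V = {2, 5, 11, 13, 17, 23, 29, ∞}.
(a,b)_13: α=1, u≡10; β=0, v≡3 (mod 13); (10|13)=+1, (3|13)=+1; sign (−1)^0·+1^0·+1^1 = +1.
(a,b)_11: α=0, u≡2; β=1, v≡10 (mod 11); (2|11)=-1, (10|11)=-1; sign (−1)^0·-1^1·-1^0 = -1.
(a,b)_17: α=0, u≡10; β=1, v≡3 (mod 17); (10|17)=-1, (3|17)=-1; sign (−1)^0·-1^1·-1^0 = -1.
(a,b)_23: α=1, u≡13; β=0, v≡2 (mod 23); (13|23)=+1, (2|23)=+1; sign (−1)^0·+1^0·+1^1 = +1.
(a,b)_∞: sgn(299)=+, sgn(-27115)=−, so +1.
(a,b)_29: α=0, u≡9; β=1, v≡22 (mod 29); (9|29)=+1, (22|29)=+1; sign (−1)^0·+1^1·+1^0 = +1.
(a,b)_5: α=0, u≡4; β=1, v≡2 (mod 5); (4|5)=+1, (2|5)=-1; sign (−1)^0·+1^1·-1^0 = +1.
(a,b)_2: α=0, β=0; u≡3, v≡5 (mod 8); ε(u)ε(v)=1·0, αω(v)=0·1, βω(u)=0·1; sum ≡ 0  ⇒  +1.
|Ram(299, -27115)| = 2, even; anisotropic at {11, 17}.

[11, 17]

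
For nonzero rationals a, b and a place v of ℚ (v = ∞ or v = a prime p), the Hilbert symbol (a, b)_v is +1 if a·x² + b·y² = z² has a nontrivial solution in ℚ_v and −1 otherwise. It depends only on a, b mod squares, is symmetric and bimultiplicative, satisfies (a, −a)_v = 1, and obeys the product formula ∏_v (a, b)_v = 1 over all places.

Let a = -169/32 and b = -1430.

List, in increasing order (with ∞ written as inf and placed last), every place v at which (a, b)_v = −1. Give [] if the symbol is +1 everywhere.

(a, b) ≡ (-2, -1430) mod (ℚ^×)²; places V = {2, 5, 11, 13, ∞}.
(a,b)_2: α=-5, β=1; u≡7, v≡5 (mod 8); ε(u)ε(v)=1·0, αω(v)=-5·1, βω(u)=1·0; sum ≡ 1  ⇒  -1.
(a,b)_5: α=0, u≡3; β=1, v≡4 (mod 5); (3|5)=-1, (4|5)=+1; sign (−1)^0·-1^1·+1^0 = -1.
(a,b)_∞: sgn(-2)=−, sgn(-1430)=−, so -1.
(a,b)_13: α=2, u≡2; β=1, v≡7 (mod 13); (2|13)=-1, (7|13)=-1; sign (−1)^0·-1^1·-1^2 = -1.
(a,b)_11: α=0, u≡4; β=1, v≡2 (mod 11); (4|11)=+1, (2|11)=-1; sign (−1)^0·+1^1·-1^0 = +1.
Ram(-2, -1430) = {2, 5, 13, ∞}; no ℚ_2-point on the conic.

[2, 5, 13, inf]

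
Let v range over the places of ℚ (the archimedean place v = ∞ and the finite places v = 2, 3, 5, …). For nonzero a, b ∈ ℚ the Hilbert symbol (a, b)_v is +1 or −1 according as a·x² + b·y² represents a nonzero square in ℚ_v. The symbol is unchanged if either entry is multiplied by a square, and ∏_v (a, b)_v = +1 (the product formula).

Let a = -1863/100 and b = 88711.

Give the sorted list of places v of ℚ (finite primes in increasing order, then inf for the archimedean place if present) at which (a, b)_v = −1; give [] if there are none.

Mod squares: a ≡ -23, b ≡ 88711. Check v ∈ {∞, 2, 3, 5, 7, 19, 23, 29}.
v=∞: -23 < 0 and 88711 > 0  ⇒  (a,b)_∞ = +1.
v=7: a=7^0·(≡3), b=7^1·(≡3) mod 7; (3|7)=-1, (3|7)=-1; (−1)^{0·1·3}·(-1)^1·(-1)^0 = -1.
v=23: a=23^1·(≡10), b=23^1·(≡16) mod 23; (10|23)=-1, (16|23)=+1; (−1)^{1·1·11}·(-1)^1·(+1)^1 = +1.
v=2: v_2(a)=-2, v_2(b)=0; units ≡ 1, 7 (mod 8); ε·ε+αω+βω = 0·1+-2·0+0·0 ≡ 0  ⇒  (a,b)_2 = +1.
v=5: a=5^-2·(≡3), b=5^0·(≡1) mod 5; (3|5)=-1, (1|5)=+1; (−1)^{-2·0·2}·(-1)^0·(+1)^-2 = +1.
v=19: a=19^0·(≡15), b=19^1·(≡14) mod 19; (15|19)=-1, (14|19)=-1; (−1)^{0·1·9}·(-1)^1·(-1)^0 = -1.
v=29: a=29^0·(≡24), b=29^1·(≡14) mod 29; (24|29)=+1, (14|29)=-1; (−1)^{0·1·14}·(+1)^1·(-1)^0 = +1.
v=3: a=3^4·(≡1), b=3^0·(≡1) mod 3; (1|3)=+1, (1|3)=+1; (−1)^{4·0·1}·(+1)^0·(+1)^4 = +1.
(-23, 88711 / ℚ) ramifies at {7, 19}: a division algebra.

[7, 19]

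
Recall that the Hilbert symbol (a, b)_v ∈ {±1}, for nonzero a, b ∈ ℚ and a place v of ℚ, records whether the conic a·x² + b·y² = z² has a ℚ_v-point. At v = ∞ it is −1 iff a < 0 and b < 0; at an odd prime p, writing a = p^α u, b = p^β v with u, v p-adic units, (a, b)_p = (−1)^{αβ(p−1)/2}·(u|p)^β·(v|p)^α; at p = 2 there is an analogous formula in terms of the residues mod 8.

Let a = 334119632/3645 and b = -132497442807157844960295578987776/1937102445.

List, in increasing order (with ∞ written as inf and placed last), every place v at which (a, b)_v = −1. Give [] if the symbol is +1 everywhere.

Mod squares: a ≡ 2130865, b ≡ -2471618014745. Check v ∈ {∞, 2, 3, 5, 7, 11, 17, 23, 29, 37, 43, 47, 53}.
v=37: a=37^0·(≡24), b=37^1·(≡35) mod 37; (24|37)=-1, (35|37)=-1; (−1)^{0·1·18}·(-1)^1·(-1)^0 = -1.
v=7: a=7^2·(≡1), b=7^8·(≡2) mod 7; (1|7)=+1, (2|7)=+1; (−1)^{2·8·3}·(+1)^8·(+1)^2 = +1.
v=53: a=53^1·(≡26), b=53^3·(≡7) mod 53; (26|53)=-1, (7|53)=+1; (−1)^{1·3·26}·(-1)^3·(+1)^1 = -1.
v=47: a=47^0·(≡44), b=47^1·(≡32) mod 47; (44|47)=-1, (32|47)=+1; (−1)^{0·1·23}·(-1)^1·(+1)^0 = -1.
v=11: a=11^1·(≡9), b=11^3·(≡3) mod 11; (9|11)=+1, (3|11)=+1; (−1)^{1·3·5}·(+1)^3·(+1)^1 = -1.
v=2: v_2(a)=4, v_2(b)=8; units ≡ 1, 7 (mod 8); ε·ε+αω+βω = 0·1+4·0+8·0 ≡ 0  ⇒  (a,b)_2 = +1.
v=5: a=5^-1·(≡3), b=5^-1·(≡1) mod 5; (3|5)=-1, (1|5)=+1; (−1)^{-1·-1·2}·(-1)^-1·(+1)^-1 = -1.
v=23: a=23^0·(≡22), b=23^1·(≡20) mod 23; (22|23)=-1, (20|23)=-1; (−1)^{0·1·11}·(-1)^1·(-1)^0 = -1.
v=29: a=29^0·(≡27), b=29^1·(≡21) mod 29; (27|29)=-1, (21|29)=-1; (−1)^{0·1·14}·(-1)^1·(-1)^0 = -1.
v=17: a=17^1·(≡8), b=17^3·(≡6) mod 17; (8|17)=+1, (6|17)=-1; (−1)^{1·3·8}·(+1)^3·(-1)^1 = -1.
v=43: a=43^1·(≡22), b=43^3·(≡6) mod 43; (22|43)=-1, (6|43)=+1; (−1)^{1·3·21}·(-1)^3·(+1)^1 = +1.
v=3: a=3^-6·(≡1), b=3^-18·(≡1) mod 3; (1|3)=+1, (1|3)=+1; (−1)^{-6·-18·1}·(+1)^-18·(+1)^-6 = +1.
v=∞: 2130865 > 0 and -2471618014745 < 0  ⇒  (a,b)_∞ = +1.
Ram(2130865, -2471618014745) = {5, 11, 17, 23, 29, 37, 47, 53}; no ℚ_5-point on the conic.

[5, 11, 17, 23, 29, 37, 47, 53]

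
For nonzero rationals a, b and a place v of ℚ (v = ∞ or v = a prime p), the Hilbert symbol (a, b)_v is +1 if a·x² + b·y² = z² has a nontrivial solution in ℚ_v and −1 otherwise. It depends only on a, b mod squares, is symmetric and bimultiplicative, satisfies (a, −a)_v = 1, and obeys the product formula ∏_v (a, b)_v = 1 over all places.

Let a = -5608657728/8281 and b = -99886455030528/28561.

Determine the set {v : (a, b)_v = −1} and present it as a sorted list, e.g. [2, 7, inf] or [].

[3, inf]

(a, b) ≡ (-37, -3) mod (ℚ^×)²; places V = {2, 3, 7, 13, 19, 37, ∞}.
(a,b)_2: α=6, β=8; u≡3, v≡5 (mod 8); ε(u)ε(v)=1·0, αω(v)=6·1, βω(u)=8·1; sum ≡ 0  ⇒  +1.
(a,b)_7: α=-2, u≡5; β=0, v≡2 (mod 7); (5|7)=-1, (2|7)=+1; sign (−1)^0·-1^0·+1^-2 = +1.
(a,b)_37: α=1, u≡1; β=2, v≡9 (mod 37); (1|37)=+1, (9|37)=+1; sign (−1)^0·+1^2·+1^1 = +1.
(a,b)_19: α=2, u≡5; β=4, v≡5 (mod 19); (5|19)=+1, (5|19)=+1; sign (−1)^0·+1^4·+1^2 = +1.
(a,b)_∞: sgn(-37)=−, sgn(-3)=−, so -1.
(a,b)_13: α=-2, u≡8; β=-4, v≡3 (mod 13); (8|13)=-1, (3|13)=+1; sign (−1)^0·-1^-4·+1^-2 = +1.
(a,b)_3: α=8, u≡2; β=7, v≡2 (mod 3); (2|3)=-1, (2|3)=-1; sign (−1)^0·-1^7·-1^8 = -1.
(-37, -3 / ℚ) ramifies at {3, ∞}: a division algebra.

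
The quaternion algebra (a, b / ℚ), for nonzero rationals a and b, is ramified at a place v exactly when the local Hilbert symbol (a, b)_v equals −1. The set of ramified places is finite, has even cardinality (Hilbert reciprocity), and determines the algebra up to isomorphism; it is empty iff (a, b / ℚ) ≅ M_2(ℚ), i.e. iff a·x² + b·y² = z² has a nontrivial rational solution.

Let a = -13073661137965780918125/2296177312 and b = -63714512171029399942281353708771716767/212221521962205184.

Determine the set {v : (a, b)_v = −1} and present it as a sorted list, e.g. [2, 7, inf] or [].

(a, b) ≡ (-34162, -7) mod (ℚ^×)²; places V = {2, 3, 5, 7, 11, 13, 17, 19, 29, 31, ∞}.
(a,b)_2: α=-5, β=-22; u≡7, v≡1 (mod 8); ε(u)ε(v)=1·0, αω(v)=-5·0, βω(u)=-22·0; sum ≡ 0  ⇒  +1.
(a,b)_∞: sgn(-34162)=−, sgn(-7)=−, so -1.
(a,b)_11: α=-4, u≡9; β=-6, v≡4 (mod 11); (9|11)=+1, (4|11)=+1; sign (−1)^0·+1^-6·+1^-4 = +1.
(a,b)_13: α=-2, u≡6; β=-4, v≡11 (mod 13); (6|13)=-1, (11|13)=-1; sign (−1)^0·-1^-4·-1^-2 = +1.
(a,b)_5: α=4, u≡3; β=0, v≡2 (mod 5); (3|5)=-1, (2|5)=-1; sign (−1)^0·-1^0·-1^4 = +1.
(a,b)_3: α=10, u≡2; β=20, v≡2 (mod 3); (2|3)=-1, (2|3)=-1; sign (−1)^0·-1^20·-1^10 = +1.
(a,b)_7: α=8, u≡3; β=11, v≡3 (mod 7); (3|7)=-1, (3|7)=-1; sign (−1)^0·-1^11·-1^8 = -1.
(a,b)_17: α=2, u≡8; β=2, v≡3 (mod 17); (8|17)=+1, (3|17)=-1; sign (−1)^0·+1^2·-1^2 = +1.
(a,b)_31: α=1, u≡14; β=2, v≡17 (mod 31); (14|31)=+1, (17|31)=-1; sign (−1)^0·+1^2·-1^1 = -1.
(a,b)_29: α=-1, u≡19; β=4, v≡25 (mod 29); (19|29)=-1, (25|29)=+1; sign (−1)^0·-1^4·+1^-1 = +1.
(a,b)_19: α=3, u≡9; β=6, v≡12 (mod 19); (9|19)=+1, (12|19)=-1; sign (−1)^0·+1^6·-1^3 = -1.
Ram(-34162, -7) = {7, 19, 31, ∞}; no ℚ_7-point on the conic.

[7, 19, 31, inf]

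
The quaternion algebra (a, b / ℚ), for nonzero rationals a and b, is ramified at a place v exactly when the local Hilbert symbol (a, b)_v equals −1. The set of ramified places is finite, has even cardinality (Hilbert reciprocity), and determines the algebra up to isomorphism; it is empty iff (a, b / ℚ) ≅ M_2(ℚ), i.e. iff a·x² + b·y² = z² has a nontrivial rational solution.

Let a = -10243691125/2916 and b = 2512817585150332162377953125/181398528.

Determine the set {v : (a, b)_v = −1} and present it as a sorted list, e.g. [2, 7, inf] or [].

(a, b) ≡ (-221605, 248583) mod (ℚ^×)²; places V = {2, 3, 5, 17, 23, 41, 43, 47, ∞}.
(a,b)_41: α=1, u≡17; β=3, v≡33 (mod 41); (17|41)=-1, (33|41)=+1; sign (−1)^0·-1^3·+1^1 = -1.
(a,b)_17: α=0, u≡11; β=2, v≡4 (mod 17); (11|17)=-1, (4|17)=+1; sign (−1)^0·-1^2·+1^0 = +1.
(a,b)_43: α=2, u≡6; β=5, v≡33 (mod 43); (6|43)=+1, (33|43)=-1; sign (−1)^0·+1^5·-1^2 = +1.
(a,b)_∞: sgn(-221605)=−, sgn(248583)=+, so +1.
(a,b)_23: α=1, u≡2; β=2, v≡15 (mod 23); (2|23)=+1, (15|23)=-1; sign (−1)^0·+1^2·-1^1 = -1.
(a,b)_5: α=3, u≡1; β=6, v≡3 (mod 5); (1|5)=+1, (3|5)=-1; sign (−1)^0·+1^6·-1^3 = -1.
(a,b)_2: α=-2, β=-10; u≡3, v≡7 (mod 8); ε(u)ε(v)=1·1, αω(v)=-2·0, βω(u)=-10·1; sum ≡ 1  ⇒  -1.
(a,b)_47: α=1, u≡8; β=3, v≡34 (mod 47); (8|47)=+1, (34|47)=+1; sign (−1)^1·+1^3·+1^1 = -1.
(a,b)_3: α=-6, u≡2; β=-11, v≡1 (mod 3); (2|3)=-1, (1|3)=+1; sign (−1)^0·-1^-11·+1^-6 = -1.
Ram(-221605, 248583) = {2, 3, 5, 23, 41, 47}; no ℚ_2-point on the conic.

[2, 3, 5, 23, 41, 47]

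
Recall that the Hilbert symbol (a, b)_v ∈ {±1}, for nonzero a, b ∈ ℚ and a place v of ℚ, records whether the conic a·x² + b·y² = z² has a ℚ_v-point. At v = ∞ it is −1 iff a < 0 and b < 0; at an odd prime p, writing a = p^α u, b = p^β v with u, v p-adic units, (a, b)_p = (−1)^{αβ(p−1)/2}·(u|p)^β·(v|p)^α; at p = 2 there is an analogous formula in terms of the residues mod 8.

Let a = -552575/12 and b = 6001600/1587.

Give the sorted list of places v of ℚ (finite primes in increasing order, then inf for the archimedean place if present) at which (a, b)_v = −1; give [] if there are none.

(a, b) ≡ (-69, 93) mod (ℚ^×)²; places V = {2, 3, 5, 11, 23, 31, ∞}.
(a,b)_∞: sgn(-69)=−, sgn(93)=+, so +1.
(a,b)_2: α=-2, β=6; u≡3, v≡5 (mod 8); ε(u)ε(v)=1·0, αω(v)=-2·1, βω(u)=6·1; sum ≡ 0  ⇒  +1.
(a,b)_31: α=2, u≡27; β=1, v≡6 (mod 31); (27|31)=-1, (6|31)=-1; sign (−1)^0·-1^1·-1^2 = -1.
(a,b)_23: α=1, u≡20; β=-2, v≡1 (mod 23); (20|23)=-1, (1|23)=+1; sign (−1)^0·-1^-2·+1^1 = +1.
(a,b)_5: α=2, u≡1; β=2, v≡2 (mod 5); (1|5)=+1, (2|5)=-1; sign (−1)^0·+1^2·-1^2 = +1.
(a,b)_3: α=-1, u≡1; β=-1, v≡1 (mod 3); (1|3)=+1, (1|3)=+1; sign (−1)^1·+1^-1·+1^-1 = -1.
(a,b)_11: α=0, u≡10; β=2, v≡4 (mod 11); (10|11)=-1, (4|11)=+1; sign (−1)^0·-1^2·+1^0 = +1.
(-69, 93 / ℚ) ramifies at {3, 31}: a division algebra.

[3, 31]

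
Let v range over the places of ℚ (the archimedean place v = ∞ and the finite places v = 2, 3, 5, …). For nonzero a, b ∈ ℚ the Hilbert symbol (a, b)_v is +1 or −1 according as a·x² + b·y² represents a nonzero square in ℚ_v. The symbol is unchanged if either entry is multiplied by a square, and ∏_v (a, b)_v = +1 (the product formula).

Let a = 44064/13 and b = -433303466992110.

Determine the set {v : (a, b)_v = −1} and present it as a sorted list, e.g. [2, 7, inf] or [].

Mod squares: a ≡ 442, b ≡ -985746190. Check v ∈ {∞, 2, 3, 5, 11, 13, 17, 23, 41, 43}.
v=∞: 442 > 0 and -985746190 < 0  ⇒  (a,b)_∞ = +1.
v=23: a=23^0·(≡5), b=23^1·(≡10) mod 23; (5|23)=-1, (10|23)=-1; (−1)^{0·1·11}·(-1)^1·(-1)^0 = -1.
v=5: a=5^0·(≡3), b=5^1·(≡3) mod 5; (3|5)=-1, (3|5)=-1; (−1)^{0·1·2}·(-1)^1·(-1)^0 = -1.
v=41: a=41^0·(≡37), b=41^1·(≡38) mod 41; (37|41)=+1, (38|41)=-1; (−1)^{0·1·20}·(+1)^1·(-1)^0 = +1.
v=43: a=43^0·(≡19), b=43^1·(≡3) mod 43; (19|43)=-1, (3|43)=-1; (−1)^{0·1·21}·(-1)^1·(-1)^0 = -1.
v=2: v_2(a)=5, v_2(b)=1; units ≡ 5, 1 (mod 8); ε·ε+αω+βω = 0·0+5·0+1·1 ≡ 1  ⇒  (a,b)_2 = -1.
v=11: a=11^0·(≡10), b=11^1·(≡5) mod 11; (10|11)=-1, (5|11)=+1; (−1)^{0·1·5}·(-1)^1·(+1)^0 = -1.
v=17: a=17^1·(≡15), b=17^3·(≡4) mod 17; (15|17)=+1, (4|17)=+1; (−1)^{1·3·8}·(+1)^3·(+1)^1 = +1.
v=13: a=13^-1·(≡7), b=13^3·(≡4) mod 13; (7|13)=-1, (4|13)=+1; (−1)^{-1·3·6}·(-1)^3·(+1)^-1 = -1.
v=3: a=3^4·(≡1), b=3^2·(≡2) mod 3; (1|3)=+1, (2|3)=-1; (−1)^{4·2·1}·(+1)^2·(-1)^4 = +1.
Ram(442, -985746190) = {2, 5, 11, 13, 23, 43}; no ℚ_2-point on the conic.

[2, 5, 11, 13, 23, 43]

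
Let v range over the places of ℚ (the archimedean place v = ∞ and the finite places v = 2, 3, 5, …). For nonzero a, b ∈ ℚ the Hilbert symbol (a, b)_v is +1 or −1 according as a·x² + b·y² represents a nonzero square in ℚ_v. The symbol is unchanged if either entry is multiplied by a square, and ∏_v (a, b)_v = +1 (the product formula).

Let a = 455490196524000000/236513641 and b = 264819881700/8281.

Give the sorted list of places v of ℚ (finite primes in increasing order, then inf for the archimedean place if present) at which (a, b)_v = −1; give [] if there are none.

Mod squares: a ≡ 6842891, b ≡ 159137. Check v ∈ {∞, 2, 3, 5, 7, 11, 13, 17, 23, 37, 43}.
v=7: a=7^-2·(≡6), b=7^-2·(≡3) mod 7; (6|7)=-1, (3|7)=-1; (−1)^{-2·-2·3}·(-1)^-2·(-1)^-2 = +1.
v=23: a=23^1·(≡8), b=23^1·(≡7) mod 23; (8|23)=+1, (7|23)=-1; (−1)^{1·1·11}·(+1)^1·(-1)^1 = +1.
v=3: a=3^2·(≡2), b=3^2·(≡2) mod 3; (2|3)=-1, (2|3)=-1; (−1)^{2·2·1}·(-1)^2·(-1)^2 = +1.
v=11: a=11^1·(≡5), b=11^1·(≡2) mod 11; (5|11)=+1, (2|11)=-1; (−1)^{1·1·5}·(+1)^1·(-1)^1 = +1.
v=37: a=37^1·(≡29), b=37^1·(≡26) mod 37; (29|37)=-1, (26|37)=+1; (−1)^{1·1·18}·(-1)^1·(+1)^1 = -1.
v=2: v_2(a)=8, v_2(b)=2; units ≡ 3, 1 (mod 8); ε·ε+αω+βω = 1·0+8·0+2·1 ≡ 0  ⇒  (a,b)_2 = +1.
v=17: a=17^1·(≡6), b=17^1·(≡5) mod 17; (6|17)=-1, (5|17)=-1; (−1)^{1·1·8}·(-1)^1·(-1)^1 = +1.
v=13: a=13^-6·(≡9), b=13^-2·(≡1) mod 13; (9|13)=+1, (1|13)=+1; (−1)^{-6·-2·6}·(+1)^-2·(+1)^-6 = +1.
v=∞: 6842891 > 0 and 159137 > 0  ⇒  (a,b)_∞ = +1.
v=5: a=5^6·(≡1), b=5^2·(≡3) mod 5; (1|5)=+1, (3|5)=-1; (−1)^{6·2·2}·(+1)^2·(-1)^6 = +1.
v=43: a=43^3·(≡18), b=43^2·(≡42) mod 43; (18|43)=-1, (42|43)=-1; (−1)^{3·2·21}·(-1)^2·(-1)^3 = -1.
|Ram(6842891, 159137)| = 2, even; anisotropic at {37, 43}.

[37, 43]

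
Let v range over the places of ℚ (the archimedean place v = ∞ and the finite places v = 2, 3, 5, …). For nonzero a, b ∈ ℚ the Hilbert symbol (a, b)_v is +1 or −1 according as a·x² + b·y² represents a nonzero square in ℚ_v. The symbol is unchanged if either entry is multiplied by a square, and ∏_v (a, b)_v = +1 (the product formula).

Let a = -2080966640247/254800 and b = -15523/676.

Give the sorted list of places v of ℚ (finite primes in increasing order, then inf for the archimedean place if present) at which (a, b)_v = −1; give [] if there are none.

(a, b) ≡ (-190619, -43) mod (ℚ^×)²; places V = {2, 3, 5, 7, 11, 13, 19, 31, 43, ∞}.
(a,b)_43: α=1, u≡28; β=1, v≡5 (mod 43); (28|43)=-1, (5|43)=-1; sign (−1)^1·-1^1·-1^1 = -1.
(a,b)_∞: sgn(-190619)=−, sgn(-43)=−, so -1.
(a,b)_31: α=1, u≡20; β=0, v≡9 (mod 31); (20|31)=+1, (9|31)=+1; sign (−1)^0·+1^0·+1^1 = +1.
(a,b)_13: α=-1, u≡10; β=-2, v≡3 (mod 13); (10|13)=+1, (3|13)=+1; sign (−1)^0·+1^-2·+1^-1 = +1.
(a,b)_7: α=-2, u≡5; β=0, v≡6 (mod 7); (5|7)=-1, (6|7)=-1; sign (−1)^0·-1^0·-1^-2 = +1.
(a,b)_3: α=2, u≡1; β=0, v≡2 (mod 3); (1|3)=+1, (2|3)=-1; sign (−1)^0·+1^0·-1^2 = +1.
(a,b)_2: α=-4, β=-2; u≡5, v≡5 (mod 8); ε(u)ε(v)=0·0, αω(v)=-4·1, βω(u)=-2·1; sum ≡ 0  ⇒  +1.
(a,b)_19: α=4, u≡3; β=2, v≡3 (mod 19); (3|19)=-1, (3|19)=-1; sign (−1)^0·-1^2·-1^4 = +1.
(a,b)_11: α=3, u≡7; β=0, v≡4 (mod 11); (7|11)=-1, (4|11)=+1; sign (−1)^0·-1^0·+1^3 = +1.
(a,b)_5: α=-2, u≡4; β=0, v≡2 (mod 5); (4|5)=+1, (2|5)=-1; sign (−1)^0·+1^0·-1^-2 = +1.
(-190619, -43 / ℚ) ramifies at {43, ∞}: a division algebra.

[43, inf]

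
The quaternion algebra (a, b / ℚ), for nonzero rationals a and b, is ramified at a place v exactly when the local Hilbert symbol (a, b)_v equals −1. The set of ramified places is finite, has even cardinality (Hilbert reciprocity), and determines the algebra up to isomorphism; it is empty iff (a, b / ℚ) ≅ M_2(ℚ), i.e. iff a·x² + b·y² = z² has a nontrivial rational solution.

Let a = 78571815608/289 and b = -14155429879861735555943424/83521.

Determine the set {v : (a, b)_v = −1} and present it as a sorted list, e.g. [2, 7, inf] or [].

Mod squares: a ≡ 306878, b ≡ -299. Check v ∈ {∞, 2, 3, 11, 13, 17, 23, 29, 37}.
v=2: v_2(a)=3, v_2(b)=10; units ≡ 7, 5 (mod 8); ε·ε+αω+βω = 1·0+3·1+10·0 ≡ 1  ⇒  (a,b)_2 = -1.
v=∞: 306878 > 0 and -299 < 0  ⇒  (a,b)_∞ = +1.
v=29: a=29^1·(≡14), b=29^2·(≡9) mod 29; (14|29)=-1, (9|29)=+1; (−1)^{1·2·14}·(-1)^2·(+1)^1 = +1.
v=11: a=11^3·(≡10), b=11^6·(≡1) mod 11; (10|11)=-1, (1|11)=+1; (−1)^{3·6·5}·(-1)^6·(+1)^3 = +1.
v=37: a=37^1·(≡14), b=37^2·(≡9) mod 37; (14|37)=-1, (9|37)=+1; (−1)^{1·2·18}·(-1)^2·(+1)^1 = +1.
v=13: a=13^1·(≡8), b=13^1·(≡12) mod 13; (8|13)=-1, (12|13)=+1; (−1)^{1·1·6}·(-1)^1·(+1)^1 = -1.
v=23: a=23^2·(≡8), b=23^5·(≡19) mod 23; (8|23)=+1, (19|23)=-1; (−1)^{2·5·11}·(+1)^5·(-1)^2 = +1.
v=17: a=17^-2·(≡6), b=17^-4·(≡12) mod 17; (6|17)=-1, (12|17)=-1; (−1)^{-2·-4·8}·(-1)^-4·(-1)^-2 = +1.
v=3: a=3^0·(≡2), b=3^4·(≡1) mod 3; (2|3)=-1, (1|3)=+1; (−1)^{0·4·1}·(-1)^4·(+1)^0 = +1.
|Ram(306878, -299)| = 2, even; anisotropic at {2, 13}.

[2, 13]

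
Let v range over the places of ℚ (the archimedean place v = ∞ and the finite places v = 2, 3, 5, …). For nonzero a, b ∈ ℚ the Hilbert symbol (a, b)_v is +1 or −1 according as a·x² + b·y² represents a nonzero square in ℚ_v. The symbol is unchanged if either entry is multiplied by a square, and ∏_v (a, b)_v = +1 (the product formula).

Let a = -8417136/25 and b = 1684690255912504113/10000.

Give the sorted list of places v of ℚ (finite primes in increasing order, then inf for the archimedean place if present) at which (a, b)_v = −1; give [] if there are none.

[13, 41]

(a, b) ≡ (-526071, 75153) mod (ℚ^×)²; places V = {2, 3, 5, 7, 13, 41, 47, ∞}.
(a,b)_47: α=1, u≡35; β=3, v≡28 (mod 47); (35|47)=-1, (28|47)=+1; sign (−1)^1·-1^3·+1^1 = +1.
(a,b)_2: α=4, β=-4; u≡1, v≡1 (mod 8); ε(u)ε(v)=0·0, αω(v)=4·0, βω(u)=-4·0; sum ≡ 0  ⇒  +1.
(a,b)_7: α=1, u≡3; β=2, v≡1 (mod 7); (3|7)=-1, (1|7)=+1; sign (−1)^0·-1^2·+1^1 = +1.
(a,b)_3: α=1, u≡2; β=7, v≡1 (mod 3); (2|3)=-1, (1|3)=+1; sign (−1)^1·-1^7·+1^1 = +1.
(a,b)_13: α=1, u≡7; β=3, v≡10 (mod 13); (7|13)=-1, (10|13)=+1; sign (−1)^0·-1^3·+1^1 = -1.
(a,b)_∞: sgn(-526071)=−, sgn(75153)=+, so +1.
(a,b)_41: α=1, u≡39; β=3, v≡29 (mod 41); (39|41)=+1, (29|41)=-1; sign (−1)^0·+1^3·-1^1 = -1.
(a,b)_5: α=-2, u≡4; β=-4, v≡3 (mod 5); (4|5)=+1, (3|5)=-1; sign (−1)^0·+1^-4·-1^-2 = +1.
Ram(-526071, 75153) = {13, 41}; no ℚ_13-point on the conic.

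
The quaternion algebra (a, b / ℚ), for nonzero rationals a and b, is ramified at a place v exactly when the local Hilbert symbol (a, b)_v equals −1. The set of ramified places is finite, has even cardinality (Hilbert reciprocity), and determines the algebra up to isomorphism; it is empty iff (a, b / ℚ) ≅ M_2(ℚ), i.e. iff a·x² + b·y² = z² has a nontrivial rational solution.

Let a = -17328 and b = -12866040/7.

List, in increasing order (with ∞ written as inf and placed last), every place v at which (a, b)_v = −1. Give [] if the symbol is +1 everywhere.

Mod squares: a ≡ -3, b ≡ -770. Check v ∈ {∞, 2, 3, 5, 7, 11, 19}.
v=2: v_2(a)=4, v_2(b)=3; units ≡ 5, 7 (mod 8); ε·ε+αω+βω = 0·1+4·0+3·1 ≡ 1  ⇒  (a,b)_2 = -1.
v=19: a=19^2·(≡9), b=19^2·(≡6) mod 19; (9|19)=+1, (6|19)=+1; (−1)^{2·2·9}·(+1)^2·(+1)^2 = +1.
v=11: a=11^0·(≡8), b=11^1·(≡8) mod 11; (8|11)=-1, (8|11)=-1; (−1)^{0·1·5}·(-1)^1·(-1)^0 = -1.
v=∞: -3 < 0 and -770 < 0  ⇒  (a,b)_∞ = -1.
v=5: a=5^0·(≡2), b=5^1·(≡1) mod 5; (2|5)=-1, (1|5)=+1; (−1)^{0·1·2}·(-1)^1·(+1)^0 = -1.
v=3: a=3^1·(≡2), b=3^4·(≡1) mod 3; (2|3)=-1, (1|3)=+1; (−1)^{1·4·1}·(-1)^4·(+1)^1 = +1.
v=7: a=7^0·(≡4), b=7^-1·(≡2) mod 7; (4|7)=+1, (2|7)=+1; (−1)^{0·-1·3}·(+1)^-1·(+1)^0 = +1.
(-3, -770 / ℚ) ramifies at {2, 5, 11, ∞}: a division algebra.

[2, 5, 11, inf]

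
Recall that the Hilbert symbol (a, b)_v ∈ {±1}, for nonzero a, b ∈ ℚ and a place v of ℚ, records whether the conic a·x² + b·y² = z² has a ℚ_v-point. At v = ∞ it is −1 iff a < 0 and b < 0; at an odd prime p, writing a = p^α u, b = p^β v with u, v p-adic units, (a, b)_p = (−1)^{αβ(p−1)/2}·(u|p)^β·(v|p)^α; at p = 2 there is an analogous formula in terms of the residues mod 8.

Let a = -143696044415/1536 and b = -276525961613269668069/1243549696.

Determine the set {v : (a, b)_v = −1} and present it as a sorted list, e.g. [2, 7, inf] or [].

[11, inf]

(a, b) ≡ (-5610, -69) mod (ℚ^×)²; places V = {2, 3, 5, 7, 11, 17, 19, 23, 29, 59, ∞}.
(a,b)_19: α=0, u≡13; β=-2, v≡6 (mod 19); (13|19)=-1, (6|19)=+1; sign (−1)^0·-1^-2·+1^0 = +1.
(a,b)_29: α=0, u≡9; β=-2, v≡2 (mod 29); (9|29)=+1, (2|29)=-1; sign (−1)^0·+1^-2·-1^0 = +1.
(a,b)_∞: sgn(-5610)=−, sgn(-69)=−, so -1.
(a,b)_2: α=-9, β=-12; u≡3, v≡3 (mod 8); ε(u)ε(v)=1·1, αω(v)=-9·1, βω(u)=-12·1; sum ≡ 0  ⇒  +1.
(a,b)_11: α=3, u≡6; β=2, v≡10 (mod 11); (6|11)=-1, (10|11)=-1; sign (−1)^0·-1^2·-1^3 = -1.
(a,b)_23: α=2, u≡1; β=5, v≡5 (mod 23); (1|23)=+1, (5|23)=-1; sign (−1)^0·+1^5·-1^2 = +1.
(a,b)_59: α=0, u≡14; β=2, v≡46 (mod 59); (14|59)=-1, (46|59)=+1; sign (−1)^0·-1^2·+1^0 = +1.
(a,b)_7: α=4, u≡1; β=6, v≡4 (mod 7); (1|7)=+1, (4|7)=+1; sign (−1)^0·+1^6·+1^4 = +1.
(a,b)_3: α=-1, u≡2; β=1, v≡1 (mod 3); (2|3)=-1, (1|3)=+1; sign (−1)^1·-1^1·+1^-1 = +1.
(a,b)_17: α=1, u≡12; β=2, v≡8 (mod 17); (12|17)=-1, (8|17)=+1; sign (−1)^0·-1^2·+1^1 = +1.
(a,b)_5: α=1, u≡2; β=0, v≡1 (mod 5); (2|5)=-1, (1|5)=+1; sign (−1)^0·-1^0·+1^1 = +1.
Ram(-5610, -69) = {11, ∞}; no ℚ_11-point on the conic.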